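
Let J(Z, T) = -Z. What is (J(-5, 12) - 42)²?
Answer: 1369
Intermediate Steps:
(J(-5, 12) - 42)² = (-1*(-5) - 42)² = (5 - 42)² = (-37)² = 1369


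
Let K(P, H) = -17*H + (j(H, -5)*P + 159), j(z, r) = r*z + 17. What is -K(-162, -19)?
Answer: 17662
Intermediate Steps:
j(z, r) = 17 + r*z
K(P, H) = 159 - 17*H + P*(17 - 5*H) (K(P, H) = -17*H + ((17 - 5*H)*P + 159) = -17*H + (P*(17 - 5*H) + 159) = -17*H + (159 + P*(17 - 5*H)) = 159 - 17*H + P*(17 - 5*H))
-K(-162, -19) = -(159 - 17*(-19) - 1*(-162)*(-17 + 5*(-19))) = -(159 + 323 - 1*(-162)*(-17 - 95)) = -(159 + 323 - 1*(-162)*(-112)) = -(159 + 323 - 18144) = -1*(-17662) = 17662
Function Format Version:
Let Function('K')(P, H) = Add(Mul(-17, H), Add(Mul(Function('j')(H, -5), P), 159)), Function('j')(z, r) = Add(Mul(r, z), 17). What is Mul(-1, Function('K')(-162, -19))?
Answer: 17662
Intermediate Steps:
Function('j')(z, r) = Add(17, Mul(r, z))
Function('K')(P, H) = Add(159, Mul(-17, H), Mul(P, Add(17, Mul(-5, H)))) (Function('K')(P, H) = Add(Mul(-17, H), Add(Mul(Add(17, Mul(-5, H)), P), 159)) = Add(Mul(-17, H), Add(Mul(P, Add(17, Mul(-5, H))), 159)) = Add(Mul(-17, H), Add(159, Mul(P, Add(17, Mul(-5, H))))) = Add(159, Mul(-17, H), Mul(P, Add(17, Mul(-5, H)))))
Mul(-1, Function('K')(-162, -19)) = Mul(-1, Add(159, Mul(-17, -19), Mul(-1, -162, Add(-17, Mul(5, -19))))) = Mul(-1, Add(159, 323, Mul(-1, -162, Add(-17, -95)))) = Mul(-1, Add(159, 323, Mul(-1, -162, -112))) = Mul(-1, Add(159, 323, -18144)) = Mul(-1, -17662) = 17662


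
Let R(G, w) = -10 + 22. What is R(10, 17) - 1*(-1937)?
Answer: 1949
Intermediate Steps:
R(G, w) = 12
R(10, 17) - 1*(-1937) = 12 - 1*(-1937) = 12 + 1937 = 1949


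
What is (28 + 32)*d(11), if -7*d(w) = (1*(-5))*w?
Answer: 3300/7 ≈ 471.43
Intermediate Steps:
d(w) = 5*w/7 (d(w) = -1*(-5)*w/7 = -(-5)*w/7 = 5*w/7)
(28 + 32)*d(11) = (28 + 32)*((5/7)*11) = 60*(55/7) = 3300/7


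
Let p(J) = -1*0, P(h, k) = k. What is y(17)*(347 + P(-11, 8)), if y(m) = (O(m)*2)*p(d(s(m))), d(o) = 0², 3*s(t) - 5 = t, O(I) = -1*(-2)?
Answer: 0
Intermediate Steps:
O(I) = 2
s(t) = 5/3 + t/3
d(o) = 0
p(J) = 0
y(m) = 0 (y(m) = (2*2)*0 = 4*0 = 0)
y(17)*(347 + P(-11, 8)) = 0*(347 + 8) = 0*355 = 0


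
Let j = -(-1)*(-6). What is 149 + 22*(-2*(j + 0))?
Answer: 413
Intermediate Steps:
j = -6 (j = -1*6 = -6)
149 + 22*(-2*(j + 0)) = 149 + 22*(-2*(-6 + 0)) = 149 + 22*(-2*(-6)) = 149 + 22*12 = 149 + 264 = 413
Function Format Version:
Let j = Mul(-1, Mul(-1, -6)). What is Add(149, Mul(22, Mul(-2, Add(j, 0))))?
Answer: 413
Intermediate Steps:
j = -6 (j = Mul(-1, 6) = -6)
Add(149, Mul(22, Mul(-2, Add(j, 0)))) = Add(149, Mul(22, Mul(-2, Add(-6, 0)))) = Add(149, Mul(22, Mul(-2, -6))) = Add(149, Mul(22, 12)) = Add(149, 264) = 413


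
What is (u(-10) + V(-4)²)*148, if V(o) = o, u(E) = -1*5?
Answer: 1628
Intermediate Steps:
u(E) = -5
(u(-10) + V(-4)²)*148 = (-5 + (-4)²)*148 = (-5 + 16)*148 = 11*148 = 1628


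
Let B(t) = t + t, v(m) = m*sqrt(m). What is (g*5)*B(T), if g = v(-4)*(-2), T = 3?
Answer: 480*I ≈ 480.0*I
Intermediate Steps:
v(m) = m**(3/2)
B(t) = 2*t
g = 16*I (g = (-4)**(3/2)*(-2) = -8*I*(-2) = 16*I ≈ 16.0*I)
(g*5)*B(T) = ((16*I)*5)*(2*3) = (80*I)*6 = 480*I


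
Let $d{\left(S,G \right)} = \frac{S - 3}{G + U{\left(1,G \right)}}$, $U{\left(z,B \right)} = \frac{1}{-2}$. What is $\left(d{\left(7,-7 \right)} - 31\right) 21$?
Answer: $- \frac{3311}{5} \approx -662.2$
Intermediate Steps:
$U{\left(z,B \right)} = - \frac{1}{2}$
$d{\left(S,G \right)} = \frac{-3 + S}{- \frac{1}{2} + G}$ ($d{\left(S,G \right)} = \frac{S - 3}{G - \frac{1}{2}} = \frac{-3 + S}{- \frac{1}{2} + G}$)
$\left(d{\left(7,-7 \right)} - 31\right) 21 = \left(\frac{2 \left(-3 + 7\right)}{-1 + 2 \left(-7\right)} - 31\right) 21 = \left(2 \frac{1}{-1 - 14} \cdot 4 - 31\right) 21 = \left(2 \frac{1}{-15} \cdot 4 - 31\right) 21 = \left(2 \left(- \frac{1}{15}\right) 4 - 31\right) 21 = \left(- \frac{8}{15} - 31\right) 21 = \left(- \frac{473}{15}\right) 21 = - \frac{3311}{5}$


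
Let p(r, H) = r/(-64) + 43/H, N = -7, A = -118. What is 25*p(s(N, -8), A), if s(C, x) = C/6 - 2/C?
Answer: -1390225/158592 ≈ -8.7661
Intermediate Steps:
s(C, x) = -2/C + C/6 (s(C, x) = C*(1/6) - 2/C = C/6 - 2/C = -2/C + C/6)
p(r, H) = 43/H - r/64 (p(r, H) = r*(-1/64) + 43/H = -r/64 + 43/H = 43/H - r/64)
25*p(s(N, -8), A) = 25*(43/(-118) - (-2/(-7) + (1/6)*(-7))/64) = 25*(43*(-1/118) - (-2*(-1/7) - 7/6)/64) = 25*(-43/118 - (2/7 - 7/6)/64) = 25*(-43/118 - 1/64*(-37/42)) = 25*(-43/118 + 37/2688) = 25*(-55609/158592) = -1390225/158592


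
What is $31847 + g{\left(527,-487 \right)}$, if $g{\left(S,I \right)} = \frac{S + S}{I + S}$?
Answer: $\frac{637467}{20} \approx 31873.0$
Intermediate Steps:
$g{\left(S,I \right)} = \frac{2 S}{I + S}$
$31847 + g{\left(527,-487 \right)} = 31847 + 2 \cdot 527 \frac{1}{-487 + 527} = 31847 + 2 \cdot 527 \cdot \frac{1}{40} = 31847 + \frac{527}{20} = \frac{637467}{20}$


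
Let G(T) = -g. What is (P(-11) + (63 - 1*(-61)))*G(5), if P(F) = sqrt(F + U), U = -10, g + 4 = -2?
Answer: 744 + 6*I*sqrt(21) ≈ 744.0 + 27.495*I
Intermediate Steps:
g = -6 (g = -4 - 2 = -6)
G(T) = 6 (G(T) = -1*(-6) = 6)
P(F) = sqrt(-10 + F) (P(F) = sqrt(F - 10) = sqrt(-10 + F))
(P(-11) + (63 - 1*(-61)))*G(5) = (sqrt(-10 - 11) + (63 - 1*(-61)))*6 = (sqrt(-21) + (63 + 61))*6 = (I*sqrt(21) + 124)*6 = (124 + I*sqrt(21))*6 = 744 + 6*I*sqrt(21)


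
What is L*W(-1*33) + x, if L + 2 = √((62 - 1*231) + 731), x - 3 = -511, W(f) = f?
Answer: -442 - 33*√562 ≈ -1224.3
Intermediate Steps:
x = -508 (x = 3 - 511 = -508)
L = -2 + √562 (L = -2 + √((62 - 1*231) + 731) = -2 + √((62 - 231) + 731) = -2 + √(-169 + 731) = -2 + √562 ≈ 21.707)
L*W(-1*33) + x = (-2 + √562)*(-1*33) - 508 = (-2 + √562)*(-33) - 508 = (66 - 33*√562) - 508 = -442 - 33*√562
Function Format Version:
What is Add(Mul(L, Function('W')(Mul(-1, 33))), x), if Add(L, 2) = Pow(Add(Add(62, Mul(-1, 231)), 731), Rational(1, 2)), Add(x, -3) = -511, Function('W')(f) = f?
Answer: Add(-442, Mul(-33, Pow(562, Rational(1, 2)))) ≈ -1224.3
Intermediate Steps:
x = -508 (x = Add(3, -511) = -508)
L = Add(-2, Pow(562, Rational(1, 2))) (L = Add(-2, Pow(Add(Add(62, Mul(-1, 231)), 731), Rational(1, 2))) = Add(-2, Pow(Add(Add(62, -231), 731), Rational(1, 2))) = Add(-2, Pow(Add(-169, 731), Rational(1, 2))) = Add(-2, Pow(562, Rational(1, 2))) ≈ 21.707)
Add(Mul(L, Function('W')(Mul(-1, 33))), x) = Add(Mul(Add(-2, Pow(562, Rational(1, 2))), Mul(-1, 33)), -508) = Add(Mul(Add(-2, Pow(562, Rational(1, 2))), -33), -508) = Add(Add(66, Mul(-33, Pow(562, Rational(1, 2)))), -508) = Add(-442, Mul(-33, Pow(562, Rational(1, 2))))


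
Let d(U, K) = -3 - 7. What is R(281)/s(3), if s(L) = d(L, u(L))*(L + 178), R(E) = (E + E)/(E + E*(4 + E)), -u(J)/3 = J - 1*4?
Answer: -1/258830 ≈ -3.8635e-6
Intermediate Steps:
u(J) = 12 - 3*J (u(J) = -3*(J - 1*4) = -3*(J - 4) = -3*(-4 + J) = 12 - 3*J)
d(U, K) = -10
R(E) = 2*E/(E + E*(4 + E)) (R(E) = (2*E)/(E + E*(4 + E)) = 2*E/(E + E*(4 + E)))
s(L) = -1780 - 10*L (s(L) = -10*(L + 178) = -10*(178 + L) = -1780 - 10*L)
R(281)/s(3) = (2/(5 + 281))/(-1780 - 10*3) = (2/286)/(-1780 - 30) = (2*(1/286))/(-1810) = (1/143)*(-1/1810) = -1/258830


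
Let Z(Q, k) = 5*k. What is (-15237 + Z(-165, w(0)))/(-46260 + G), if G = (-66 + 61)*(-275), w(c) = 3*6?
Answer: 15147/44885 ≈ 0.33746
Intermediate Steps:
w(c) = 18
G = 1375 (G = -5*(-275) = 1375)
(-15237 + Z(-165, w(0)))/(-46260 + G) = (-15237 + 5*18)/(-46260 + 1375) = (-15237 + 90)/(-44885) = -15147*(-1/44885) = 15147/44885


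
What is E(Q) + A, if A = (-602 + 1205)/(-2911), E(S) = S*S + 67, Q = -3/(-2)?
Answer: 803935/11644 ≈ 69.043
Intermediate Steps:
Q = 3/2 (Q = -3*(-½) = 3/2 ≈ 1.5000)
E(S) = 67 + S² (E(S) = S² + 67 = 67 + S²)
A = -603/2911 (A = 603*(-1/2911) = -603/2911 ≈ -0.20715)
E(Q) + A = (67 + (3/2)²) - 603/2911 = (67 + 9/4) - 603/2911 = 277/4 - 603/2911 = 803935/11644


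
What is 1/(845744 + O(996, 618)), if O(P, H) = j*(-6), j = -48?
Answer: 1/846032 ≈ 1.1820e-6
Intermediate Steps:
O(P, H) = 288 (O(P, H) = -48*(-6) = 288)
1/(845744 + O(996, 618)) = 1/(845744 + 288) = 1/846032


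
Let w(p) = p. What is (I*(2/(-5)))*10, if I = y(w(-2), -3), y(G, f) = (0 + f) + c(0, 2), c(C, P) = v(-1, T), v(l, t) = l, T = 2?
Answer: 16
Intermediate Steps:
c(C, P) = -1
y(G, f) = -1 + f (y(G, f) = (0 + f) - 1 = f - 1 = -1 + f)
I = -4 (I = -1 - 3 = -4)
(I*(2/(-5)))*10 = -8/(-5)*10 = -8*(-1)/5*10 = -4*(-2/5)*10 = (8/5)*10 = 16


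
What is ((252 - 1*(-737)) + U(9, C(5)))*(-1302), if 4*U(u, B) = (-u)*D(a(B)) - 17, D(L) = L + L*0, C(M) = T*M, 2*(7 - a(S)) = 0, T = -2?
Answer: -1261638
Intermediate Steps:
a(S) = 7 (a(S) = 7 - 1/2*0 = 7 + 0 = 7)
C(M) = -2*M
D(L) = L (D(L) = L + 0 = L)
U(u, B) = -17/4 - 7*u/4 (U(u, B) = (-u*7 - 17)/4 = (-7*u - 17)/4 = (-17 - 7*u)/4 = -17/4 - 7*u/4)
((252 - 1*(-737)) + U(9, C(5)))*(-1302) = ((252 - 1*(-737)) + (-17/4 - 7/4*9))*(-1302) = ((252 + 737) + (-17/4 - 63/4))*(-1302) = (989 - 20)*(-1302) = 969*(-1302) = -1261638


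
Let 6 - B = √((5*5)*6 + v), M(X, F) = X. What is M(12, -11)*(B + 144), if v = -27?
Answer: 1800 - 12*√123 ≈ 1666.9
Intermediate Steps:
B = 6 - √123 (B = 6 - √((5*5)*6 - 27) = 6 - √(25*6 - 27) = 6 - √(150 - 27) = 6 - √123 ≈ -5.0905)
M(12, -11)*(B + 144) = 12*((6 - √123) + 144) = 12*(150 - √123) = 1800 - 12*√123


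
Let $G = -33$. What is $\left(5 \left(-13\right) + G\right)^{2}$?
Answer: $9604$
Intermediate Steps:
$\left(5 \left(-13\right) + G\right)^{2} = \left(5 \left(-13\right) - 33\right)^{2} = \left(-65 - 33\right)^{2} = \left(-98\right)^{2} = 9604$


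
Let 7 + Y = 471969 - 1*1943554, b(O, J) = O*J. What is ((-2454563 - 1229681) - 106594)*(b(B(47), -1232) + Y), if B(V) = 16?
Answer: 5653291872752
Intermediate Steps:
b(O, J) = J*O
Y = -1471592 (Y = -7 + (471969 - 1*1943554) = -7 + (471969 - 1943554) = -7 - 1471585 = -1471592)
((-2454563 - 1229681) - 106594)*(b(B(47), -1232) + Y) = ((-2454563 - 1229681) - 106594)*(-1232*16 - 1471592) = (-3684244 - 106594)*(-19712 - 1471592) = -3790838*(-1491304) = 5653291872752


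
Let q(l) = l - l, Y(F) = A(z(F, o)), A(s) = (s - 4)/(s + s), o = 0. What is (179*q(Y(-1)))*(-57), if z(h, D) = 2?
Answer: 0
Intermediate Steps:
A(s) = (-4 + s)/(2*s) (A(s) = (-4 + s)/((2*s)) = (-4 + s)*(1/(2*s)) = (-4 + s)/(2*s))
Y(F) = -½ (Y(F) = (½)*(-4 + 2)/2 = (½)*(½)*(-2) = -½)
q(l) = 0
(179*q(Y(-1)))*(-57) = (179*0)*(-57) = 0*(-57) = 0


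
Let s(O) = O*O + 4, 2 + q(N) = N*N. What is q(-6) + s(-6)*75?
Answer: 3034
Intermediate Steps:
q(N) = -2 + N**2 (q(N) = -2 + N*N = -2 + N**2)
s(O) = 4 + O**2 (s(O) = O**2 + 4 = 4 + O**2)
q(-6) + s(-6)*75 = (-2 + (-6)**2) + (4 + (-6)**2)*75 = (-2 + 36) + (4 + 36)*75 = 34 + 40*75 = 34 + 3000 = 3034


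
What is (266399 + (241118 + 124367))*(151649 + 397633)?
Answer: 347082507288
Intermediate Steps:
(266399 + (241118 + 124367))*(151649 + 397633) = (266399 + 365485)*549282 = 631884*549282 = 347082507288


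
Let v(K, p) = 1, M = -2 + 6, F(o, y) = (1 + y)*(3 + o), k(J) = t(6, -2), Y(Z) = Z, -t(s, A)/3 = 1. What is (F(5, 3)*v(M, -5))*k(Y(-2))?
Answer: -96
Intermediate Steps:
t(s, A) = -3 (t(s, A) = -3*1 = -3)
k(J) = -3
M = 4
(F(5, 3)*v(M, -5))*k(Y(-2)) = ((3 + 5 + 3*3 + 5*3)*1)*(-3) = ((3 + 5 + 9 + 15)*1)*(-3) = (32*1)*(-3) = 32*(-3) = -96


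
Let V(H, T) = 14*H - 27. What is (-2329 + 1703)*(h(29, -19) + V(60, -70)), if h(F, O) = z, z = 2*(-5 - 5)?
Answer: -496418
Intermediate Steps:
z = -20 (z = 2*(-10) = -20)
V(H, T) = -27 + 14*H
h(F, O) = -20
(-2329 + 1703)*(h(29, -19) + V(60, -70)) = (-2329 + 1703)*(-20 + (-27 + 14*60)) = -626*(-20 + (-27 + 840)) = -626*(-20 + 813) = -626*793 = -496418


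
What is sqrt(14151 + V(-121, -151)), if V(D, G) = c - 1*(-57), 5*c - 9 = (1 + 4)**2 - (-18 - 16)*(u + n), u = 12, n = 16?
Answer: sqrt(360130)/5 ≈ 120.02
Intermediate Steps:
c = 986/5 (c = 9/5 + ((1 + 4)**2 - (-18 - 16)*(12 + 16))/5 = 9/5 + (5**2 - (-34)*28)/5 = 9/5 + (25 - 1*(-952))/5 = 9/5 + (25 + 952)/5 = 9/5 + (1/5)*977 = 9/5 + 977/5 = 986/5 ≈ 197.20)
V(D, G) = 1271/5 (V(D, G) = 986/5 - 1*(-57) = 986/5 + 57 = 1271/5)
sqrt(14151 + V(-121, -151)) = sqrt(14151 + 1271/5) = sqrt(72026/5) = sqrt(360130)/5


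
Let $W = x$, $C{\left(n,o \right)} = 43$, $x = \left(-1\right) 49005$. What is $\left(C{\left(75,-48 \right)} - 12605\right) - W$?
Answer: $36443$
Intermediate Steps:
$x = -49005$
$W = -49005$
$\left(C{\left(75,-48 \right)} - 12605\right) - W = \left(43 - 12605\right) - -49005 = -12562 + 49005 = 36443$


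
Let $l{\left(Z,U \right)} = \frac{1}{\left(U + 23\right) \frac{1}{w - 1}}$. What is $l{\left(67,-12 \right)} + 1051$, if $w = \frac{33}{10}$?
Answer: $\frac{115633}{110} \approx 1051.2$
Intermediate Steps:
$w = \frac{33}{10}$ ($w = 33 \cdot \frac{1}{10} = \frac{33}{10} \approx 3.3$)
$l{\left(Z,U \right)} = \frac{1}{10 + \frac{10 U}{23}}$ ($l{\left(Z,U \right)} = \frac{1}{\left(U + 23\right) \frac{1}{\frac{33}{10} - 1}} = \frac{1}{\left(23 + U\right) \frac{1}{\frac{23}{10}}} = \frac{1}{\left(23 + U\right) \frac{10}{23}} = \frac{1}{10 + \frac{10 U}{23}}$)
$l{\left(67,-12 \right)} + 1051 = \frac{23}{10 \left(23 - 12\right)} + 1051 = \frac{23}{10 \cdot 11} + 1051 = \frac{23}{10} \cdot \frac{1}{11} + 1051 = \frac{23}{110} + 1051 = \frac{115633}{110}$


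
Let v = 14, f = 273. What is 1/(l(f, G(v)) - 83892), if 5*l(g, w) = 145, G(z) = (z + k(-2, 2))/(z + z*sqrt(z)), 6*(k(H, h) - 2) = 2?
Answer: -1/83863 ≈ -1.1924e-5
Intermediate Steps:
k(H, h) = 7/3 (k(H, h) = 2 + (1/6)*2 = 2 + 1/3 = 7/3)
G(z) = (7/3 + z)/(z + z**(3/2)) (G(z) = (z + 7/3)/(z + z*sqrt(z)) = (7/3 + z)/(z + z**(3/2)))
l(g, w) = 29 (l(g, w) = (1/5)*145 = 29)
1/(l(f, G(v)) - 83892) = 1/(29 - 83892) = 1/(-83863) = -1/83863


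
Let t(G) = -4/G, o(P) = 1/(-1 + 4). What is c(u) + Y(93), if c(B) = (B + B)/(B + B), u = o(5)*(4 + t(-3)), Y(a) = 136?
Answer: 137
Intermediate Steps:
o(P) = ⅓ (o(P) = 1/3 = ⅓)
u = 16/9 (u = (4 - 4/(-3))/3 = (4 - 4*(-⅓))/3 = (4 + 4/3)/3 = (⅓)*(16/3) = 16/9 ≈ 1.7778)
c(B) = 1 (c(B) = (2*B)/((2*B)) = (2*B)*(1/(2*B)) = 1)
c(u) + Y(93) = 1 + 136 = 137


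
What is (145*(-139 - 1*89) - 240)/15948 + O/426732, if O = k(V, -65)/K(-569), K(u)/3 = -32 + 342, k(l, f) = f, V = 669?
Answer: -73419246359/35161863336 ≈ -2.0880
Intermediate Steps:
K(u) = 930 (K(u) = 3*(-32 + 342) = 3*310 = 930)
O = -13/186 (O = -65/930 = -65*1/930 = -13/186 ≈ -0.069892)
(145*(-139 - 1*89) - 240)/15948 + O/426732 = (145*(-139 - 1*89) - 240)/15948 - 13/186/426732 = (145*(-139 - 89) - 240)*(1/15948) - 13/186*1/426732 = (145*(-228) - 240)*(1/15948) - 13/79372152 = (-33060 - 240)*(1/15948) - 13/79372152 = -33300*1/15948 - 13/79372152 = -925/443 - 13/79372152 = -73419246359/35161863336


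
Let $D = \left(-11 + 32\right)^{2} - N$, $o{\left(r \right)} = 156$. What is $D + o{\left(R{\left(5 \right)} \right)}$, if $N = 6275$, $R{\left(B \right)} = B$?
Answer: $-5678$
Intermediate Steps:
$D = -5834$ ($D = \left(-11 + 32\right)^{2} - 6275 = 21^{2} - 6275 = 441 - 6275 = -5834$)
$D + o{\left(R{\left(5 \right)} \right)} = -5834 + 156 = -5678$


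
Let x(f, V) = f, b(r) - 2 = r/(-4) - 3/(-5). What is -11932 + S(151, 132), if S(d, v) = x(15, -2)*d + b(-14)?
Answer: -96609/10 ≈ -9660.9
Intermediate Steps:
b(r) = 13/5 - r/4 (b(r) = 2 + (r/(-4) - 3/(-5)) = 2 + (r*(-¼) - 3*(-⅕)) = 2 + (-r/4 + ⅗) = 2 + (⅗ - r/4) = 13/5 - r/4)
S(d, v) = 61/10 + 15*d (S(d, v) = 15*d + (13/5 - ¼*(-14)) = 15*d + (13/5 + 7/2) = 15*d + 61/10 = 61/10 + 15*d)
-11932 + S(151, 132) = -11932 + (61/10 + 15*151) = -11932 + (61/10 + 2265) = -11932 + 22711/10 = -96609/10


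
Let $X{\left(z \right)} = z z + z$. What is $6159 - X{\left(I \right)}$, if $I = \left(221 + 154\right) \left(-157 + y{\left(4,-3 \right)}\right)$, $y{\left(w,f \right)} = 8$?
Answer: $-3121953591$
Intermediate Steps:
$I = -55875$ ($I = \left(221 + 154\right) \left(-157 + 8\right) = 375 \left(-149\right) = -55875$)
$X{\left(z \right)} = z + z^{2}$ ($X{\left(z \right)} = z^{2} + z = z + z^{2}$)
$6159 - X{\left(I \right)} = 6159 - - 55875 \left(1 - 55875\right) = 6159 - \left(-55875\right) \left(-55874\right) = 6159 - 3121959750 = -3121953591$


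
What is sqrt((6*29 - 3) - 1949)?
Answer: I*sqrt(1778) ≈ 42.166*I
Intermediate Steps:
sqrt((6*29 - 3) - 1949) = sqrt((174 - 3) - 1949) = sqrt(171 - 1949) = sqrt(-1778) = I*sqrt(1778)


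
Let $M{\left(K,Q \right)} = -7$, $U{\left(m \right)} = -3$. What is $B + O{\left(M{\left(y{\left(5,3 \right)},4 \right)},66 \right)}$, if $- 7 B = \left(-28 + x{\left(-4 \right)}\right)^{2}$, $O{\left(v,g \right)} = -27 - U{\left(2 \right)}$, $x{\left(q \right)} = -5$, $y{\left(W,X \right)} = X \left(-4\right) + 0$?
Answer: $- \frac{1257}{7} \approx -179.57$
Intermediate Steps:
$y{\left(W,X \right)} = - 4 X$ ($y{\left(W,X \right)} = - 4 X + 0 = - 4 X$)
$O{\left(v,g \right)} = -24$ ($O{\left(v,g \right)} = -27 - -3 = -27 + 3 = -24$)
$B = - \frac{1089}{7}$ ($B = - \frac{\left(-28 - 5\right)^{2}}{7} = - \frac{\left(-33\right)^{2}}{7} = \left(- \frac{1}{7}\right) 1089 = - \frac{1089}{7} \approx -155.57$)
$B + O{\left(M{\left(y{\left(5,3 \right)},4 \right)},66 \right)} = - \frac{1089}{7} - 24 = - \frac{1257}{7}$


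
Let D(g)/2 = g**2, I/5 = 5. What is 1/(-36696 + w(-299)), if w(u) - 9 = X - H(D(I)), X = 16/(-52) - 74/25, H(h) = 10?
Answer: -325/11927587 ≈ -2.7248e-5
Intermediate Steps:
I = 25 (I = 5*5 = 25)
D(g) = 2*g**2
X = -1062/325 (X = 16*(-1/52) - 74*1/25 = -4/13 - 74/25 = -1062/325 ≈ -3.2677)
w(u) = -1387/325 (w(u) = 9 + (-1062/325 - 1*10) = 9 + (-1062/325 - 10) = 9 - 4312/325 = -1387/325)
1/(-36696 + w(-299)) = 1/(-36696 - 1387/325) = 1/(-11927587/325) = -325/11927587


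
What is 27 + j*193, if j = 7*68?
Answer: 91895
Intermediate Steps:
j = 476
27 + j*193 = 27 + 476*193 = 27 + 91868 = 91895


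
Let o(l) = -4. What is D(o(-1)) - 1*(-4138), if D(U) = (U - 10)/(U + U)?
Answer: 16559/4 ≈ 4139.8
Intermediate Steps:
D(U) = (-10 + U)/(2*U) (D(U) = (-10 + U)/((2*U)) = (-10 + U)*(1/(2*U)) = (-10 + U)/(2*U))
D(o(-1)) - 1*(-4138) = (½)*(-10 - 4)/(-4) - 1*(-4138) = (½)*(-¼)*(-14) + 4138 = 7/4 + 4138 = 16559/4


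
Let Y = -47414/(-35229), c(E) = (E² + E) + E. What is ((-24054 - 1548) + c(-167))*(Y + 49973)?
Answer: 1146115596381/11743 ≈ 9.7600e+7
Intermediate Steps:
c(E) = E² + 2*E (c(E) = (E + E²) + E = E² + 2*E)
Y = 47414/35229 (Y = -47414*(-1/35229) = 47414/35229 ≈ 1.3459)
((-24054 - 1548) + c(-167))*(Y + 49973) = ((-24054 - 1548) - 167*(2 - 167))*(47414/35229 + 49973) = (-25602 - 167*(-165))*(1760546231/35229) = (-25602 + 27555)*(1760546231/35229) = 1953*(1760546231/35229) = 1146115596381/11743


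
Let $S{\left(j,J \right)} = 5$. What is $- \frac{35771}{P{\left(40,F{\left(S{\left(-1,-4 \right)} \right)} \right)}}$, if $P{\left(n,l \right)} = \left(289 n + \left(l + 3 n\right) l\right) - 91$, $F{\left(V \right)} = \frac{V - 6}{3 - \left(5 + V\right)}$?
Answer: $- \frac{1752779}{562822} \approx -3.1143$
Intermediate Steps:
$F{\left(V \right)} = \frac{-6 + V}{-2 - V}$
$P{\left(n,l \right)} = -91 + 289 n + l \left(l + 3 n\right)$ ($P{\left(n,l \right)} = \left(289 n + l \left(l + 3 n\right)\right) - 91 = -91 + 289 n + l \left(l + 3 n\right)$)
$- \frac{35771}{P{\left(40,F{\left(S{\left(-1,-4 \right)} \right)} \right)}} = - \frac{35771}{-91 + \left(\frac{6 - 5}{2 + 5}\right)^{2} + 289 \cdot 40 + 3 \frac{6 - 5}{2 + 5} \cdot 40} = - \frac{35771}{-91 + \left(\frac{6 - 5}{7}\right)^{2} + 11560 + 3 \frac{6 - 5}{7} \cdot 40} = - \frac{35771}{-91 + \left(\frac{1}{7} \cdot 1\right)^{2} + 11560 + 3 \cdot \frac{1}{7} \cdot 1 \cdot 40} = - \frac{35771}{-91 + \left(\frac{1}{7}\right)^{2} + 11560 + 3 \cdot \frac{1}{7} \cdot 40} = - \frac{35771}{-91 + \frac{1}{49} + 11560 + \frac{120}{7}} = - \frac{35771}{\frac{562822}{49}} = \left(-35771\right) \frac{49}{562822} = - \frac{1752779}{562822}$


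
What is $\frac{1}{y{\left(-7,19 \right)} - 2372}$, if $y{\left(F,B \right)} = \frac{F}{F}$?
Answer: $- \frac{1}{2371} \approx -0.00042176$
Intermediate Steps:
$y{\left(F,B \right)} = 1$
$\frac{1}{y{\left(-7,19 \right)} - 2372} = \frac{1}{1 - 2372} = \frac{1}{-2371} = - \frac{1}{2371}$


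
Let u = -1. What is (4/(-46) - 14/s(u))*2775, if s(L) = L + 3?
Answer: -452325/23 ≈ -19666.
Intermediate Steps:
s(L) = 3 + L
(4/(-46) - 14/s(u))*2775 = (4/(-46) - 14/(3 - 1))*2775 = (4*(-1/46) - 14/2)*2775 = (-2/23 - 14*½)*2775 = (-2/23 - 7)*2775 = -163/23*2775 = -452325/23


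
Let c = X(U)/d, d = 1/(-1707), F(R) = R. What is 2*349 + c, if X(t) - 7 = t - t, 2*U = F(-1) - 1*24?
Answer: -11251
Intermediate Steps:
d = -1/1707 ≈ -0.00058582
U = -25/2 (U = (-1 - 1*24)/2 = (-1 - 24)/2 = (½)*(-25) = -25/2 ≈ -12.500)
X(t) = 7 (X(t) = 7 + (t - t) = 7 + 0 = 7)
c = -11949 (c = 7/(-1/1707) = 7*(-1707) = -11949)
2*349 + c = 2*349 - 11949 = 698 - 11949 = -11251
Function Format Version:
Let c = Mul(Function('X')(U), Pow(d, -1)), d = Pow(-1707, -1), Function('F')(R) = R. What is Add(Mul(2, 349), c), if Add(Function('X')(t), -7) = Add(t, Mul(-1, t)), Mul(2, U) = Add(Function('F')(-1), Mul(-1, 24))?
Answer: -11251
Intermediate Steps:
d = Rational(-1, 1707) ≈ -0.00058582
U = Rational(-25, 2) (U = Mul(Rational(1, 2), Add(-1, Mul(-1, 24))) = Mul(Rational(1, 2), Add(-1, -24)) = Mul(Rational(1, 2), -25) = Rational(-25, 2) ≈ -12.500)
Function('X')(t) = 7 (Function('X')(t) = Add(7, Add(t, Mul(-1, t))) = Add(7, 0) = 7)
c = -11949 (c = Mul(7, Pow(Rational(-1, 1707), -1)) = Mul(7, -1707) = -11949)
Add(Mul(2, 349), c) = Add(Mul(2, 349), -11949) = Add(698, -11949) = -11251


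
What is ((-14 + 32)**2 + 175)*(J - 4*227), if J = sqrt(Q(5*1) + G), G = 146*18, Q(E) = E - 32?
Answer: -427643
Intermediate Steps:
Q(E) = -32 + E
G = 2628
J = 51 (J = sqrt((-32 + 5*1) + 2628) = sqrt((-32 + 5) + 2628) = sqrt(-27 + 2628) = sqrt(2601) = 51)
((-14 + 32)**2 + 175)*(J - 4*227) = ((-14 + 32)**2 + 175)*(51 - 4*227) = (18**2 + 175)*(51 - 908) = (324 + 175)*(-857) = 499*(-857) = -427643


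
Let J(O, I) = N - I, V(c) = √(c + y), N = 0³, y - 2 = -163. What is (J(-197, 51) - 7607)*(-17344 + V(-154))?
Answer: 132820352 - 22974*I*√35 ≈ 1.3282e+8 - 1.3592e+5*I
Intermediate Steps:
y = -161 (y = 2 - 163 = -161)
N = 0
V(c) = √(-161 + c) (V(c) = √(c - 161) = √(-161 + c))
J(O, I) = -I (J(O, I) = 0 - I = -I)
(J(-197, 51) - 7607)*(-17344 + V(-154)) = (-1*51 - 7607)*(-17344 + √(-161 - 154)) = (-51 - 7607)*(-17344 + √(-315)) = -7658*(-17344 + 3*I*√35) = 132820352 - 22974*I*√35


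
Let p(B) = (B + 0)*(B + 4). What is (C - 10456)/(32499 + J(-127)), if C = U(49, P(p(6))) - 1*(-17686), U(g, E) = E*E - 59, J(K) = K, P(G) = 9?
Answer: 1813/8093 ≈ 0.22402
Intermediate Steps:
p(B) = B*(4 + B)
U(g, E) = -59 + E² (U(g, E) = E² - 59 = -59 + E²)
C = 17708 (C = (-59 + 9²) - 1*(-17686) = (-59 + 81) + 17686 = 22 + 17686 = 17708)
(C - 10456)/(32499 + J(-127)) = (17708 - 10456)/(32499 - 127) = 7252/32372 = 7252*(1/32372) = 1813/8093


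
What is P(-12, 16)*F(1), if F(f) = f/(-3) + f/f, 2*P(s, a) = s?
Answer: -4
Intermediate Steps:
P(s, a) = s/2
F(f) = 1 - f/3 (F(f) = f*(-⅓) + 1 = -f/3 + 1 = 1 - f/3)
P(-12, 16)*F(1) = ((½)*(-12))*(1 - ⅓*1) = -6*(1 - ⅓) = -6*⅔ = -4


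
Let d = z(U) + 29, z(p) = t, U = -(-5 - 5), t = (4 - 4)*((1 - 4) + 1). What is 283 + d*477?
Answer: 14116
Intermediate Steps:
t = 0 (t = 0*(-3 + 1) = 0*(-2) = 0)
U = 10 (U = -1*(-10) = 10)
z(p) = 0
d = 29 (d = 0 + 29 = 29)
283 + d*477 = 283 + 29*477 = 283 + 13833 = 14116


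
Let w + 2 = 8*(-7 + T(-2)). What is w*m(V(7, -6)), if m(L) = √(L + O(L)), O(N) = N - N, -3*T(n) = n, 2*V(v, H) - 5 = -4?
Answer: -79*√2/3 ≈ -37.241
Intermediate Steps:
V(v, H) = ½ (V(v, H) = 5/2 + (½)*(-4) = 5/2 - 2 = ½)
T(n) = -n/3
O(N) = 0
m(L) = √L (m(L) = √(L + 0) = √L)
w = -158/3 (w = -2 + 8*(-7 - ⅓*(-2)) = -2 + 8*(-7 + ⅔) = -2 + 8*(-19/3) = -2 - 152/3 = -158/3 ≈ -52.667)
w*m(V(7, -6)) = -79*√2/3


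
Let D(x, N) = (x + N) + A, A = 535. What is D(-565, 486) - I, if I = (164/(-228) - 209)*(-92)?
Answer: -1073776/57 ≈ -18838.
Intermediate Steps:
I = 1099768/57 (I = (164*(-1/228) - 209)*(-92) = (-41/57 - 209)*(-92) = -11954/57*(-92) = 1099768/57 ≈ 19294.)
D(x, N) = 535 + N + x (D(x, N) = (x + N) + 535 = (N + x) + 535 = 535 + N + x)
D(-565, 486) - I = (535 + 486 - 565) - 1*1099768/57 = 456 - 1099768/57 = -1073776/57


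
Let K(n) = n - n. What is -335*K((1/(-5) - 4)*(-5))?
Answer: 0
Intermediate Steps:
K(n) = 0
-335*K((1/(-5) - 4)*(-5)) = -335*0 = 0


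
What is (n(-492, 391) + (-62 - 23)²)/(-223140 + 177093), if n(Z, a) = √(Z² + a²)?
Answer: -7225/46047 - √394945/46047 ≈ -0.17055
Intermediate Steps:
(n(-492, 391) + (-62 - 23)²)/(-223140 + 177093) = (√((-492)² + 391²) + (-62 - 23)²)/(-223140 + 177093) = (√(242064 + 152881) + (-85)²)/(-46047) = (√394945 + 7225)*(-1/46047) = (7225 + √394945)*(-1/46047) = -7225/46047 - √394945/46047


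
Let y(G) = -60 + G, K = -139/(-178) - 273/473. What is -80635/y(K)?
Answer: 6788983190/5034487 ≈ 1348.5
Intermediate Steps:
K = 17153/84194 (K = -139*(-1/178) - 273*1/473 = 139/178 - 273/473 = 17153/84194 ≈ 0.20373)
-80635/y(K) = -80635/(-60 + 17153/84194) = -80635/(-5034487/84194) = -80635*(-84194/5034487) = 6788983190/5034487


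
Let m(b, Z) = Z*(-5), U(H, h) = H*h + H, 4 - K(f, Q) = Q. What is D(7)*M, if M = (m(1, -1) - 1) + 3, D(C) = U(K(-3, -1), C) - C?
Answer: 231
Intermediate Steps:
K(f, Q) = 4 - Q
U(H, h) = H + H*h
m(b, Z) = -5*Z
D(C) = 5 + 4*C (D(C) = (4 - 1*(-1))*(1 + C) - C = (4 + 1)*(1 + C) - C = 5*(1 + C) - C = (5 + 5*C) - C = 5 + 4*C)
M = 7 (M = (-5*(-1) - 1) + 3 = (5 - 1) + 3 = 4 + 3 = 7)
D(7)*M = (5 + 4*7)*7 = (5 + 28)*7 = 33*7 = 231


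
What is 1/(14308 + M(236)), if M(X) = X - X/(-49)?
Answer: 49/712892 ≈ 6.8734e-5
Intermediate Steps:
M(X) = 50*X/49 (M(X) = X - X*(-1)/49 = X - (-1)*X/49 = X + X/49 = 50*X/49)
1/(14308 + M(236)) = 1/(14308 + (50/49)*236) = 1/(14308 + 11800/49) = 1/(712892/49) = 49/712892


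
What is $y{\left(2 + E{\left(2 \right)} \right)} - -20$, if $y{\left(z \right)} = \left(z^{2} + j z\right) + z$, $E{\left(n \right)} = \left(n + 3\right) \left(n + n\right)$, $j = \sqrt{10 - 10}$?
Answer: $526$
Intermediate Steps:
$j = 0$ ($j = \sqrt{0} = 0$)
$E{\left(n \right)} = 2 n \left(3 + n\right)$ ($E{\left(n \right)} = \left(3 + n\right) 2 n = 2 n \left(3 + n\right)$)
$y{\left(z \right)} = z + z^{2}$ ($y{\left(z \right)} = \left(z^{2} + 0 z\right) + z = \left(z^{2} + 0\right) + z = z^{2} + z = z + z^{2}$)
$y{\left(2 + E{\left(2 \right)} \right)} - -20 = \left(2 + 2 \cdot 2 \left(3 + 2\right)\right) \left(1 + \left(2 + 2 \cdot 2 \left(3 + 2\right)\right)\right) - -20 = \left(2 + 2 \cdot 2 \cdot 5\right) \left(1 + \left(2 + 2 \cdot 2 \cdot 5\right)\right) + 20 = \left(2 + 20\right) \left(1 + \left(2 + 20\right)\right) + 20 = 22 \left(1 + 22\right) + 20 = 22 \cdot 23 + 20 = 506 + 20 = 526$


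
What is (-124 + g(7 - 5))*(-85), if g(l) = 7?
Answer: 9945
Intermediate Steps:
(-124 + g(7 - 5))*(-85) = (-124 + 7)*(-85) = -117*(-85) = 9945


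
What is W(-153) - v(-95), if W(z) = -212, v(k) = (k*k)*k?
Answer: 857163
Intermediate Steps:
v(k) = k³ (v(k) = k²*k = k³)
W(-153) - v(-95) = -212 - 1*(-95)³ = -212 - 1*(-857375) = -212 + 857375 = 857163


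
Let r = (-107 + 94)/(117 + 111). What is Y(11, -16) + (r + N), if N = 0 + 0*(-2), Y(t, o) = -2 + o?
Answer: -4117/228 ≈ -18.057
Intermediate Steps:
N = 0 (N = 0 + 0 = 0)
r = -13/228 ≈ -0.057018
Y(11, -16) + (r + N) = (-2 - 16) + (-13/228 + 0) = -18 - 13/228 = -4117/228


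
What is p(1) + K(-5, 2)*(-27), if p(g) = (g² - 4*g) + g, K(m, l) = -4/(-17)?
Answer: -142/17 ≈ -8.3529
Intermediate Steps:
K(m, l) = 4/17 (K(m, l) = -4*(-1/17) = 4/17)
p(g) = g² - 3*g
p(1) + K(-5, 2)*(-27) = 1*(-3 + 1) + (4/17)*(-27) = 1*(-2) - 108/17 = -2 - 108/17 = -142/17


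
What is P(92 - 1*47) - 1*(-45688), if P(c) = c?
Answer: 45733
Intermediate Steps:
P(92 - 1*47) - 1*(-45688) = (92 - 1*47) - 1*(-45688) = (92 - 47) + 45688 = 45 + 45688 = 45733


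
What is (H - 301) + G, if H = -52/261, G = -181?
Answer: -125854/261 ≈ -482.20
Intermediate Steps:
H = -52/261 (H = -52*1/261 = -52/261 ≈ -0.19923)
(H - 301) + G = (-52/261 - 301) - 181 = -78613/261 - 181 = -125854/261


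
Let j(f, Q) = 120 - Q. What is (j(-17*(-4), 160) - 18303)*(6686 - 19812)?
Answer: 240770218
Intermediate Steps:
(j(-17*(-4), 160) - 18303)*(6686 - 19812) = ((120 - 1*160) - 18303)*(6686 - 19812) = ((120 - 160) - 18303)*(-13126) = (-40 - 18303)*(-13126) = -18343*(-13126) = 240770218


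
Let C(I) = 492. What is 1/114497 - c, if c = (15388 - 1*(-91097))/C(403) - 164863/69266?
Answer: -139203107631981/650321434564 ≈ -214.05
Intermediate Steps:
c = 1215779569/5679812 (c = (15388 - 1*(-91097))/492 - 164863/69266 = (15388 + 91097)*(1/492) - 164863*1/69266 = 106485*(1/492) - 164863/69266 = 35495/164 - 164863/69266 = 1215779569/5679812 ≈ 214.05)
1/114497 - c = 1/114497 - 1*1215779569/5679812 = 1/114497 - 1215779569/5679812 = -139203107631981/650321434564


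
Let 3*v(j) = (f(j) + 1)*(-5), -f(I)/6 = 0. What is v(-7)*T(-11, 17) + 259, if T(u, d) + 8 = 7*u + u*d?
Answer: 2137/3 ≈ 712.33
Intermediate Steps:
f(I) = 0 (f(I) = -6*0 = 0)
v(j) = -5/3 (v(j) = ((0 + 1)*(-5))/3 = (1*(-5))/3 = (⅓)*(-5) = -5/3)
T(u, d) = -8 + 7*u + d*u (T(u, d) = -8 + (7*u + u*d) = -8 + (7*u + d*u) = -8 + 7*u + d*u)
v(-7)*T(-11, 17) + 259 = -5*(-8 + 7*(-11) + 17*(-11))/3 + 259 = -5*(-8 - 77 - 187)/3 + 259 = -5/3*(-272) + 259 = 1360/3 + 259 = 2137/3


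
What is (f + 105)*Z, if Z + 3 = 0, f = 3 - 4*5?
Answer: -264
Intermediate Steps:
f = -17 (f = 3 - 20 = -17)
Z = -3 (Z = -3 + 0 = -3)
(f + 105)*Z = (-17 + 105)*(-3) = 88*(-3) = -264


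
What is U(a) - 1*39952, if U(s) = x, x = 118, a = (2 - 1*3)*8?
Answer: -39834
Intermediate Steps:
a = -8 (a = (2 - 3)*8 = -1*8 = -8)
U(s) = 118
U(a) - 1*39952 = 118 - 1*39952 = 118 - 39952 = -39834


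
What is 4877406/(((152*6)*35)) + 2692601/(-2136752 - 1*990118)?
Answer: 1366222223/8991864 ≈ 151.94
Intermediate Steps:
4877406/(((152*6)*35)) + 2692601/(-2136752 - 1*990118) = 4877406/((912*35)) + 2692601/(-2136752 - 990118) = 4877406/31920 + 2692601/(-3126870) = 4877406*(1/31920) + 2692601*(-1/3126870) = 812901/5320 - 72773/84510 = 1366222223/8991864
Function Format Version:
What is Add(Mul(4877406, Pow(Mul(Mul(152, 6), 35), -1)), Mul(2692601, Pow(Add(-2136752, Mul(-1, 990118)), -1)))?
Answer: Rational(1366222223, 8991864) ≈ 151.94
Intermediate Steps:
Add(Mul(4877406, Pow(Mul(Mul(152, 6), 35), -1)), Mul(2692601, Pow(Add(-2136752, Mul(-1, 990118)), -1))) = Add(Mul(4877406, Pow(Mul(912, 35), -1)), Mul(2692601, Pow(Add(-2136752, -990118), -1))) = Add(Mul(4877406, Pow(31920, -1)), Mul(2692601, Pow(-3126870, -1))) = Add(Mul(4877406, Rational(1, 31920)), Mul(2692601, Rational(-1, 3126870))) = Add(Rational(812901, 5320), Rational(-72773, 84510)) = Rational(1366222223, 8991864)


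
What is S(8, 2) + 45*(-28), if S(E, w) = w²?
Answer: -1256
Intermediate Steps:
S(8, 2) + 45*(-28) = 2² + 45*(-28) = 4 - 1260 = -1256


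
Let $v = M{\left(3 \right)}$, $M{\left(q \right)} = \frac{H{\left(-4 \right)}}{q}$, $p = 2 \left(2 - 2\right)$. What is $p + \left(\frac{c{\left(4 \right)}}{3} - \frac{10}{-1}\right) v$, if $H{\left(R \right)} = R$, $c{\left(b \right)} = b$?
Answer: $- \frac{136}{9} \approx -15.111$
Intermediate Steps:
$p = 0$ ($p = 2 \cdot 0 = 0$)
$M{\left(q \right)} = - \frac{4}{q}$
$v = - \frac{4}{3} \approx -1.3333$
$p + \left(\frac{c{\left(4 \right)}}{3} - \frac{10}{-1}\right) v = 0 + \left(\frac{4}{3} - \frac{10}{-1}\right) \left(- \frac{4}{3}\right) = 0 + \left(4 \cdot \frac{1}{3} - -10\right) \left(- \frac{4}{3}\right) = 0 + \left(\frac{4}{3} + 10\right) \left(- \frac{4}{3}\right) = 0 + \frac{34}{3} \left(- \frac{4}{3}\right) = 0 - \frac{136}{9} = - \frac{136}{9}$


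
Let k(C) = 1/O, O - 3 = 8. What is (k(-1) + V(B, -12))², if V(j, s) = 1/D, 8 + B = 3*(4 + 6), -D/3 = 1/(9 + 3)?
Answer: 1849/121 ≈ 15.281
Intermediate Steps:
O = 11 (O = 3 + 8 = 11)
D = -¼ (D = -3/(9 + 3) = -3/12 = -3*1/12 = -¼ ≈ -0.25000)
B = 22 (B = -8 + 3*(4 + 6) = -8 + 3*10 = -8 + 30 = 22)
V(j, s) = -4 (V(j, s) = 1/(-¼) = -4)
k(C) = 1/11
(k(-1) + V(B, -12))² = (1/11 - 4)² = (-43/11)² = 1849/121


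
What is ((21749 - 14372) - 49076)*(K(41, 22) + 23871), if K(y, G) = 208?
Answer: -1004070221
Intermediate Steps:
((21749 - 14372) - 49076)*(K(41, 22) + 23871) = ((21749 - 14372) - 49076)*(208 + 23871) = (7377 - 49076)*24079 = -41699*24079 = -1004070221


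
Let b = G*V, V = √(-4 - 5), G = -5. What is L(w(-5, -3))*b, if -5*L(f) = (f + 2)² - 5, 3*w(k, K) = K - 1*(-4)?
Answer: 4*I/3 ≈ 1.3333*I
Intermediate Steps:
V = 3*I (V = √(-9) = 3*I ≈ 3.0*I)
w(k, K) = 4/3 + K/3 (w(k, K) = (K - 1*(-4))/3 = (K + 4)/3 = (4 + K)/3 = 4/3 + K/3)
b = -15*I ≈ -15.0*I
L(f) = 1 - (2 + f)²/5 (L(f) = -((f + 2)² - 5)/5 = -((2 + f)² - 5)/5 = -(-5 + (2 + f)²)/5 = 1 - (2 + f)²/5)
L(w(-5, -3))*b = (1 - (2 + (4/3 + (⅓)*(-3)))²/5)*(-15*I) = (1 - (2 + (4/3 - 1))²/5)*(-15*I) = (1 - (2 + ⅓)²/5)*(-15*I) = (1 - (7/3)²/5)*(-15*I) = (1 - ⅕*49/9)*(-15*I) = (1 - 49/45)*(-15*I) = -(-4)*I/3 = 4*I/3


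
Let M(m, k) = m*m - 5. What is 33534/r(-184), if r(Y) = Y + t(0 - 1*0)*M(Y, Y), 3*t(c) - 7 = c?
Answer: 100602/236405 ≈ 0.42555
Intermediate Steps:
t(c) = 7/3 + c/3
M(m, k) = -5 + m**2 (M(m, k) = m**2 - 5 = -5 + m**2)
r(Y) = -35/3 + Y + 7*Y**2/3 (r(Y) = Y + (7/3 + (0 - 1*0)/3)*(-5 + Y**2) = Y + (7/3 + (0 + 0)/3)*(-5 + Y**2) = Y + (7/3 + (1/3)*0)*(-5 + Y**2) = Y + (7/3 + 0)*(-5 + Y**2) = Y + 7*(-5 + Y**2)/3 = Y + (-35/3 + 7*Y**2/3) = -35/3 + Y + 7*Y**2/3)
33534/r(-184) = 33534/(-35/3 - 184 + (7/3)*(-184)**2) = 33534/(-35/3 - 184 + (7/3)*33856) = 33534/(-35/3 - 184 + 236992/3) = 33534/(236405/3) = 33534*(3/236405) = 100602/236405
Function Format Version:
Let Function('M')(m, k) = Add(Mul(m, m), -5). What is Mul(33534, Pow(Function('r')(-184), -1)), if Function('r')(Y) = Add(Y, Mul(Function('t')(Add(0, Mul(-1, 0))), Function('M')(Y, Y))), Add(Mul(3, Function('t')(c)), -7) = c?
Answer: Rational(100602, 236405) ≈ 0.42555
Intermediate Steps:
Function('t')(c) = Add(Rational(7, 3), Mul(Rational(1, 3), c))
Function('M')(m, k) = Add(-5, Pow(m, 2)) (Function('M')(m, k) = Add(Pow(m, 2), -5) = Add(-5, Pow(m, 2)))
Function('r')(Y) = Add(Rational(-35, 3), Y, Mul(Rational(7, 3), Pow(Y, 2))) (Function('r')(Y) = Add(Y, Mul(Add(Rational(7, 3), Mul(Rational(1, 3), Add(0, Mul(-1, 0)))), Add(-5, Pow(Y, 2)))) = Add(Y, Mul(Add(Rational(7, 3), Mul(Rational(1, 3), Add(0, 0))), Add(-5, Pow(Y, 2)))) = Add(Y, Mul(Add(Rational(7, 3), Mul(Rational(1, 3), 0)), Add(-5, Pow(Y, 2)))) = Add(Y, Mul(Add(Rational(7, 3), 0), Add(-5, Pow(Y, 2)))) = Add(Y, Mul(Rational(7, 3), Add(-5, Pow(Y, 2)))) = Add(Y, Add(Rational(-35, 3), Mul(Rational(7, 3), Pow(Y, 2)))) = Add(Rational(-35, 3), Y, Mul(Rational(7, 3), Pow(Y, 2))))
Mul(33534, Pow(Function('r')(-184), -1)) = Mul(33534, Pow(Add(Rational(-35, 3), -184, Mul(Rational(7, 3), Pow(-184, 2))), -1)) = Mul(33534, Pow(Add(Rational(-35, 3), -184, Mul(Rational(7, 3), 33856)), -1)) = Mul(33534, Pow(Add(Rational(-35, 3), -184, Rational(236992, 3)), -1)) = Mul(33534, Pow(Rational(236405, 3), -1)) = Mul(33534, Rational(3, 236405)) = Rational(100602, 236405)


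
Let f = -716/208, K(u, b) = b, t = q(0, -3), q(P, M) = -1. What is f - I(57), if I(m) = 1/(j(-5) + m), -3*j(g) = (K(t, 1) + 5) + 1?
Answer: -3689/1066 ≈ -3.4606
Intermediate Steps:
t = -1
j(g) = -7/3 (j(g) = -((1 + 5) + 1)/3 = -(6 + 1)/3 = -⅓*7 = -7/3)
f = -179/52 (f = -716*1/208 = -179/52 ≈ -3.4423)
I(m) = 1/(-7/3 + m)
f - I(57) = -179/52 - 3/(-7 + 3*57) = -179/52 - 3/(-7 + 171) = -179/52 - 3/164 = -3689/1066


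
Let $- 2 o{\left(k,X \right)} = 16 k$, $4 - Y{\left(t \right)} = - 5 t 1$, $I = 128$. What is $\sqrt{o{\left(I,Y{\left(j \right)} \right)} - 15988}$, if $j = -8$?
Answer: $2 i \sqrt{4253} \approx 130.43 i$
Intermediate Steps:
$Y{\left(t \right)} = 4 + 5 t$ ($Y{\left(t \right)} = 4 - - 5 t 1 = 4 - - 5 t = 4 + 5 t$)
$o{\left(k,X \right)} = - 8 k$ ($o{\left(k,X \right)} = - \frac{16 k}{2} = - 8 k$)
$\sqrt{o{\left(I,Y{\left(j \right)} \right)} - 15988} = \sqrt{\left(-8\right) 128 - 15988} = \sqrt{-1024 - 15988} = \sqrt{-17012} = 2 i \sqrt{4253}$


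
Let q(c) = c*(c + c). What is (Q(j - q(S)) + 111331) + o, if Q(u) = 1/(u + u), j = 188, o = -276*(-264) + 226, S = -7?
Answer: 33195781/180 ≈ 1.8442e+5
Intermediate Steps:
o = 73090 (o = 72864 + 226 = 73090)
q(c) = 2*c**2 (q(c) = c*(2*c) = 2*c**2)
Q(u) = 1/(2*u)
(Q(j - q(S)) + 111331) + o = (1/(2*(188 - 2*(-7)**2)) + 111331) + 73090 = (1/(2*(188 - 2*49)) + 111331) + 73090 = (1/(2*(188 - 1*98)) + 111331) + 73090 = (1/(2*(188 - 98)) + 111331) + 73090 = ((1/2)/90 + 111331) + 73090 = ((1/2)*(1/90) + 111331) + 73090 = (1/180 + 111331) + 73090 = 20039581/180 + 73090 = 33195781/180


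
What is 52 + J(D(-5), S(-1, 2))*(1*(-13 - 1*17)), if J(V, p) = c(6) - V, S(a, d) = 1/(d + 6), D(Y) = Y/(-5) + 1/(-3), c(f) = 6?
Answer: -108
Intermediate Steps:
D(Y) = -⅓ - Y/5 (D(Y) = Y*(-⅕) + 1*(-⅓) = -Y/5 - ⅓ = -⅓ - Y/5)
S(a, d) = 1/(6 + d)
J(V, p) = 6 - V
52 + J(D(-5), S(-1, 2))*(1*(-13 - 1*17)) = 52 + (6 - (-⅓ - ⅕*(-5)))*(1*(-13 - 1*17)) = 52 + (6 - (-⅓ + 1))*(1*(-13 - 17)) = 52 + (6 - 1*⅔)*(1*(-30)) = 52 + (6 - ⅔)*(-30) = 52 + (16/3)*(-30) = 52 - 160 = -108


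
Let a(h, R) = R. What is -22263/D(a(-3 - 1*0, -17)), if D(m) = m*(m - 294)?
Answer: -22263/5287 ≈ -4.2109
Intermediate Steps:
D(m) = m*(-294 + m)
-22263/D(a(-3 - 1*0, -17)) = -22263*(-1/(17*(-294 - 17))) = -22263/((-17*(-311))) = -22263/5287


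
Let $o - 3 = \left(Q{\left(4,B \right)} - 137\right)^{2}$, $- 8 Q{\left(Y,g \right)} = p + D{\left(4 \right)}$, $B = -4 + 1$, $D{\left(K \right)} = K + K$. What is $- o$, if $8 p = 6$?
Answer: $- \frac{19530633}{1024} \approx -19073.0$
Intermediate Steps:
$p = \frac{3}{4}$ ($p = \frac{1}{8} \cdot 6 = \frac{3}{4} \approx 0.75$)
$D{\left(K \right)} = 2 K$
$B = -3$
$Q{\left(Y,g \right)} = - \frac{35}{32}$ ($Q{\left(Y,g \right)} = - \frac{\frac{3}{4} + 2 \cdot 4}{8} = - \frac{\frac{3}{4} + 8}{8} = \left(- \frac{1}{8}\right) \frac{35}{4} = - \frac{35}{32}$)
$o = \frac{19530633}{1024}$ ($o = 3 + \left(- \frac{35}{32} - 137\right)^{2} = 3 + \left(- \frac{4419}{32}\right)^{2} = 3 + \frac{19527561}{1024} = \frac{19530633}{1024} \approx 19073.0$)
$- o = \left(-1\right) \frac{19530633}{1024} = - \frac{19530633}{1024}$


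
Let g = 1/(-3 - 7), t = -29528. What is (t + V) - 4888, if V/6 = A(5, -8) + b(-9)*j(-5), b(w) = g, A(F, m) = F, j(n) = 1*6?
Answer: -171948/5 ≈ -34390.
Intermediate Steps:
j(n) = 6
g = -⅒ (g = 1/(-10) = -⅒ ≈ -0.10000)
b(w) = -⅒
V = 132/5 (V = 6*(5 - ⅒*6) = 6*(5 - ⅗) = 6*(22/5) = 132/5 ≈ 26.400)
(t + V) - 4888 = (-29528 + 132/5) - 4888 = -147508/5 - 4888 = -171948/5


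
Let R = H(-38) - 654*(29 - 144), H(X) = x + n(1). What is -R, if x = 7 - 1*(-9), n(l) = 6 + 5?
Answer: -75237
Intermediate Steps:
n(l) = 11
x = 16 (x = 7 + 9 = 16)
H(X) = 27 (H(X) = 16 + 11 = 27)
R = 75237 (R = 27 - 654*(29 - 144) = 27 - 654*(-115) = 27 + 75210 = 75237)
-R = -1*75237 = -75237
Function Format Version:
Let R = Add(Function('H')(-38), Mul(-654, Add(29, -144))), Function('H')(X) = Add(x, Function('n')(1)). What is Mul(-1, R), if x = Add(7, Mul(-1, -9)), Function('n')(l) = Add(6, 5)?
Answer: -75237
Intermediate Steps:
Function('n')(l) = 11
x = 16 (x = Add(7, 9) = 16)
Function('H')(X) = 27 (Function('H')(X) = Add(16, 11) = 27)
R = 75237 (R = Add(27, Mul(-654, Add(29, -144))) = Add(27, Mul(-654, -115)) = Add(27, 75210) = 75237)
Mul(-1, R) = Mul(-1, 75237) = -75237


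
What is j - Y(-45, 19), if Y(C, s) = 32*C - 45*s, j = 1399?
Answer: 3694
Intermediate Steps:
Y(C, s) = -45*s + 32*C
j - Y(-45, 19) = 1399 - (-45*19 + 32*(-45)) = 1399 - (-855 - 1440) = 1399 - 1*(-2295) = 1399 + 2295 = 3694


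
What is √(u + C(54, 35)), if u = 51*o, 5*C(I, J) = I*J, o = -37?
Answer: I*√1509 ≈ 38.846*I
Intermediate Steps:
C(I, J) = I*J/5 (C(I, J) = (I*J)/5 = I*J/5)
u = -1887 (u = 51*(-37) = -1887)
√(u + C(54, 35)) = √(-1887 + (⅕)*54*35) = √(-1887 + 378) = √(-1509) = I*√1509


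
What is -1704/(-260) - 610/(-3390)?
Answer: 148379/22035 ≈ 6.7338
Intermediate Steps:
-1704/(-260) - 610/(-3390) = -1704*(-1/260) - 610*(-1/3390) = 426/65 + 61/339 = 148379/22035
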